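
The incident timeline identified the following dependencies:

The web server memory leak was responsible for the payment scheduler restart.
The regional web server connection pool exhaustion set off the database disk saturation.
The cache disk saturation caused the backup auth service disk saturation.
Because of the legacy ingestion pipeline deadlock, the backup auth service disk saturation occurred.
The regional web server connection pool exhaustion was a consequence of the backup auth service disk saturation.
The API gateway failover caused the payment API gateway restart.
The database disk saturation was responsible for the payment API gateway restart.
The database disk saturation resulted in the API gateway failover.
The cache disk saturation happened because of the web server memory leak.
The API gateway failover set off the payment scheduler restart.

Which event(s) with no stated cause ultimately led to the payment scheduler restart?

the legacy ingestion pipeline deadlock, the web server memory leak

Tracing upstream from the payment scheduler restart: the payment scheduler restart ← the web server memory leak.
A separate upstream branch: the payment scheduler restart ← the API gateway failover ← the database disk saturation ← the regional web server connection pool exhaustion ← the backup auth service disk saturation ← the legacy ingestion pipeline deadlock.
Each of those chain origins has no stated cause.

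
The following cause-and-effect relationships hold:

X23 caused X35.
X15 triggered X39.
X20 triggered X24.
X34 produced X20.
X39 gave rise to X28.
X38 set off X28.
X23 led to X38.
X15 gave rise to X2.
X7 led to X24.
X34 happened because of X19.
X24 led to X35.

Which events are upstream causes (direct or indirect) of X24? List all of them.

X19, X20, X34, X7

Immediate causes of X24: X7, X20.
Further upstream: X19, X34.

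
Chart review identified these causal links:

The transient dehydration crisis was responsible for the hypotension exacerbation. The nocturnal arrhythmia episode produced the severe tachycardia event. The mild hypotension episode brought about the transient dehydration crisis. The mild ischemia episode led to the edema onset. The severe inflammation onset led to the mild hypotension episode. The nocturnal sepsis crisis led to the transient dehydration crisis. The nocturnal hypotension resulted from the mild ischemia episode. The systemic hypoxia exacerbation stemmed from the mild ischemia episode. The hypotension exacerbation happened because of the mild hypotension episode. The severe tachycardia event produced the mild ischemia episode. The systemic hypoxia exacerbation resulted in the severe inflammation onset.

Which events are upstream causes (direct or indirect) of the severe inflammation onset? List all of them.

the mild ischemia episode, the nocturnal arrhythmia episode, the severe tachycardia event, the systemic hypoxia exacerbation

Immediate cause of the severe inflammation onset: the systemic hypoxia exacerbation.
Further upstream: the nocturnal arrhythmia episode, the severe tachycardia event, the mild ischemia episode.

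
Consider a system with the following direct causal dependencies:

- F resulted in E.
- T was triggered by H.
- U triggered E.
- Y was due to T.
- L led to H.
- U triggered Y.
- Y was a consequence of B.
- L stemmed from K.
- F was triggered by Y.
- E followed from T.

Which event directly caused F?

Upstream contributors include K, L, B, H, T, U, but only Y feeds directly into F.

Y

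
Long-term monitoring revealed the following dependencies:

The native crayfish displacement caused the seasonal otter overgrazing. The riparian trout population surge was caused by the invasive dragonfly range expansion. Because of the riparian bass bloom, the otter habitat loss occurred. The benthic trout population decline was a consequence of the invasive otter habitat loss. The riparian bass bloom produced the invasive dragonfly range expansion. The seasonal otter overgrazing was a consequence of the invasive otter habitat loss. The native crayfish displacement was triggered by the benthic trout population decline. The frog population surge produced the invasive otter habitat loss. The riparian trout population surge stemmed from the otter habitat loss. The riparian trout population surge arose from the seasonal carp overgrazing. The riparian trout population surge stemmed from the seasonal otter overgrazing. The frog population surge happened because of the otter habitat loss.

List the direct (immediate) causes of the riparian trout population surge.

the invasive dragonfly range expansion, the otter habitat loss, the seasonal carp overgrazing, the seasonal otter overgrazing

Upstream contributors include the riparian bass bloom, the frog population surge, the invasive otter habitat loss, the benthic trout population decline, the native crayfish displacement, but only the invasive dragonfly range expansion, the otter habitat loss, the seasonal carp overgrazing, the seasonal otter overgrazing feed directly into the riparian trout population surge.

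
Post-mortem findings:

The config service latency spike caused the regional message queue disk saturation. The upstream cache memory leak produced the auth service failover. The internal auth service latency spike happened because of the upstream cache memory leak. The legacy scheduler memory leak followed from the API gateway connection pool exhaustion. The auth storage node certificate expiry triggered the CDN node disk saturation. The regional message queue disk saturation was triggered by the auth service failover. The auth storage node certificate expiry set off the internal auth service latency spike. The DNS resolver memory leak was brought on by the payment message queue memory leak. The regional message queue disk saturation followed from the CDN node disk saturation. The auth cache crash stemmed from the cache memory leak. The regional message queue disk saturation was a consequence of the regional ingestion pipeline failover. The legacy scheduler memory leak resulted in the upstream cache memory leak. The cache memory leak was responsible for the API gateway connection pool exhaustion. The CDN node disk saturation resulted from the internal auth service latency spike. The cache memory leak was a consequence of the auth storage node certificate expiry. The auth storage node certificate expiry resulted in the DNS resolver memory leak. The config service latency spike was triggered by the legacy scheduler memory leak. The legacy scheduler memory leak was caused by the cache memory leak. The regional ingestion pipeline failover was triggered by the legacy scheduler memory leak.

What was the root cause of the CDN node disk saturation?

the auth storage node certificate expiry

Tracing upstream from the CDN node disk saturation: the CDN node disk saturation ← the auth storage node certificate expiry.
The auth storage node certificate expiry has no stated cause, so it is the root.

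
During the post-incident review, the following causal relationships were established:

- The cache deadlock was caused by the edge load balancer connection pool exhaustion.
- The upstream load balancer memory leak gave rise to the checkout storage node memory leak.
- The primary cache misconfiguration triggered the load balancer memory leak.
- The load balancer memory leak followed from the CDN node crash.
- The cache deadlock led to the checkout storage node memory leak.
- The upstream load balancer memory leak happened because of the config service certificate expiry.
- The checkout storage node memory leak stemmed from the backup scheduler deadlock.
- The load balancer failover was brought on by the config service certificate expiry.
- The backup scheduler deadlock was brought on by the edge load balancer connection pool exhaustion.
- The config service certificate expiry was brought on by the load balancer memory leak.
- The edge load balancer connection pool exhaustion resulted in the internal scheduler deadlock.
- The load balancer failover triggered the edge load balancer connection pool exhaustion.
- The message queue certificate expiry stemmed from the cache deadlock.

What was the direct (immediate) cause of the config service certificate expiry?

the load balancer memory leak

Upstream contributors include the CDN node crash, the primary cache misconfiguration, but only the load balancer memory leak feeds directly into the config service certificate expiry.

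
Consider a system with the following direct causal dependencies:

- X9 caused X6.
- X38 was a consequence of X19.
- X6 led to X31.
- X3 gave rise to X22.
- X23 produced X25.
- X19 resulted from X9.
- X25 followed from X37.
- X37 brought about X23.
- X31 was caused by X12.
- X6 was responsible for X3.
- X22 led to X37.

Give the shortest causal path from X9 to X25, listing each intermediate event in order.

X9 → X6 → X3 → X22 → X37 → X25

X9 → X6
X6 → X3
X3 → X22
X22 → X37
X37 → X25
Length: 5 steps.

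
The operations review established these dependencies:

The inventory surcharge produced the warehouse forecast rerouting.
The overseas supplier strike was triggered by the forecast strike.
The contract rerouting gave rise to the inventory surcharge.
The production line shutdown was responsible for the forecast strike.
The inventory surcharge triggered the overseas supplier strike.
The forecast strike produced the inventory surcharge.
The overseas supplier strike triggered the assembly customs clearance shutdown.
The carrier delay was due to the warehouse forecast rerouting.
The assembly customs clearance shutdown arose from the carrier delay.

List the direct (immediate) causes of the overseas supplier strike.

Upstream contributors include the production line shutdown, the contract rerouting, but only the forecast strike, the inventory surcharge feed directly into the overseas supplier strike.

the forecast strike, the inventory surcharge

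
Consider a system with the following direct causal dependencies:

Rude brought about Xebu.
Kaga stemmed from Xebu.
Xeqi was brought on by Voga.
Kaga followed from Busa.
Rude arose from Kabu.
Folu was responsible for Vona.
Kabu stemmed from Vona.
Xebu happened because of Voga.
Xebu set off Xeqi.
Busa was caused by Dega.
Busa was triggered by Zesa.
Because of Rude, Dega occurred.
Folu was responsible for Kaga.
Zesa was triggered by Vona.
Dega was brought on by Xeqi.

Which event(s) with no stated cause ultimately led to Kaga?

Folu, Voga

Tracing upstream from Kaga: Kaga ← Folu.
A separate upstream branch: Kaga ← Xebu ← Voga.
Each of those chain origins has no stated cause.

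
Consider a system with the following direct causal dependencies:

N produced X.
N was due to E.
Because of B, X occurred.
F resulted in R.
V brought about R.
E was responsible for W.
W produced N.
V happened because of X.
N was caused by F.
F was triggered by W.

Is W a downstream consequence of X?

X leads to V, R; W is not among them.

No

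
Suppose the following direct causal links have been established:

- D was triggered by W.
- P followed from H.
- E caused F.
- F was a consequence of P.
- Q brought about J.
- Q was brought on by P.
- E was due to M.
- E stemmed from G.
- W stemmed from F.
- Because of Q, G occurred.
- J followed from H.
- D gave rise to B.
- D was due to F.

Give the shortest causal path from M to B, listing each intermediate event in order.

M → E
E → F
F → D
D → B
Length: 4 steps.

M → E → F → D → B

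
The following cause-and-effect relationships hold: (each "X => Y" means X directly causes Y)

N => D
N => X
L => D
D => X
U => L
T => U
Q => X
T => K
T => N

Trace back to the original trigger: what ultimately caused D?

Tracing upstream from D: D ← N ← T.
T has no stated cause, so it is the root.

T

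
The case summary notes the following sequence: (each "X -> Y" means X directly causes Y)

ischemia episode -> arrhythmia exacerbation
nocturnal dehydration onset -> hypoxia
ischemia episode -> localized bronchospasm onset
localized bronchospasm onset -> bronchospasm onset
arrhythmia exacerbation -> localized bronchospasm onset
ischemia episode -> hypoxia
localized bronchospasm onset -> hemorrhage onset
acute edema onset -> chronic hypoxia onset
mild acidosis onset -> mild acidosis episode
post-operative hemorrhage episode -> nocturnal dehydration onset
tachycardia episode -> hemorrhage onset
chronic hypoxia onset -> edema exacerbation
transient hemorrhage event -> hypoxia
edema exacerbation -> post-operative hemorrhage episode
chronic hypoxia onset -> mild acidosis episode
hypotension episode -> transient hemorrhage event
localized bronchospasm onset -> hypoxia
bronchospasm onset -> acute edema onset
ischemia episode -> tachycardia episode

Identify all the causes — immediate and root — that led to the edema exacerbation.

Immediate cause of the edema exacerbation: the chronic hypoxia onset.
Further upstream: the ischemia episode, the arrhythmia exacerbation, the localized bronchospasm onset, the bronchospasm onset, the acute edema onset.

the acute edema onset, the arrhythmia exacerbation, the bronchospasm onset, the chronic hypoxia onset, the ischemia episode, the localized bronchospasm onset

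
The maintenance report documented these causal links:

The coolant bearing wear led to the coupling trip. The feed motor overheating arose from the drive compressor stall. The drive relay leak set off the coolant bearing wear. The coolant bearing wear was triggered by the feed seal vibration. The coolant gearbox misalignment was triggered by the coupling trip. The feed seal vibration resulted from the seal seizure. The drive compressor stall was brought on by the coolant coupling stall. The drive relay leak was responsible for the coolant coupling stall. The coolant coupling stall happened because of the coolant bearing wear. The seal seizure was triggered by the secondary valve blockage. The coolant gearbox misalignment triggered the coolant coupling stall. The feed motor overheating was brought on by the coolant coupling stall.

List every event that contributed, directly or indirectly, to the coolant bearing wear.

Immediate causes of the coolant bearing wear: the drive relay leak, the feed seal vibration.
Further upstream: the secondary valve blockage, the seal seizure.

the drive relay leak, the feed seal vibration, the seal seizure, the secondary valve blockage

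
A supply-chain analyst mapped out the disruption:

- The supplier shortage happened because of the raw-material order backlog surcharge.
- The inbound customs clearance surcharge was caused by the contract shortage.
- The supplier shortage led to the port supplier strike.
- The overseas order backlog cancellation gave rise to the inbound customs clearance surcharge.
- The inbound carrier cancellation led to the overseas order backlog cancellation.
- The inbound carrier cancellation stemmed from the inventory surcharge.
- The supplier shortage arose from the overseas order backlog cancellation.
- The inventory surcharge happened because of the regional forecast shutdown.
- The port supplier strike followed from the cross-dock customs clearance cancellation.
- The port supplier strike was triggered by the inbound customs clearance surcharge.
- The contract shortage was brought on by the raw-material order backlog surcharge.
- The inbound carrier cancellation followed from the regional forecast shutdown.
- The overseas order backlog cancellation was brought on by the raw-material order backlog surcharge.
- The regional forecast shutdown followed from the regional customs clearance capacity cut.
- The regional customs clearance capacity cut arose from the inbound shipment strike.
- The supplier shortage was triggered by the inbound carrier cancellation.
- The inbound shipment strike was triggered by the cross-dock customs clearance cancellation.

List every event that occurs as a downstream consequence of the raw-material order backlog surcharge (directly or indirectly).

the contract shortage, the inbound customs clearance surcharge, the overseas order backlog cancellation, the port supplier strike, the supplier shortage

Direct effects: the contract shortage, the overseas order backlog cancellation, the supplier shortage.
2 steps out: the inbound customs clearance surcharge, the port supplier strike.
Not reachable from it: the cross-dock customs clearance cancellation, the inbound shipment strike, the regional customs clearance capacity cut, the regional forecast shutdown, the inventory surcharge, the inbound carrier cancellation.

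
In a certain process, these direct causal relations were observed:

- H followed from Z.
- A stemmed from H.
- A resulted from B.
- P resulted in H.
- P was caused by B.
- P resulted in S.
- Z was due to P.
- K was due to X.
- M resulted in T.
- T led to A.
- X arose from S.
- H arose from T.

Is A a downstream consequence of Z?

Yes

There is a causal chain: Z → H → A.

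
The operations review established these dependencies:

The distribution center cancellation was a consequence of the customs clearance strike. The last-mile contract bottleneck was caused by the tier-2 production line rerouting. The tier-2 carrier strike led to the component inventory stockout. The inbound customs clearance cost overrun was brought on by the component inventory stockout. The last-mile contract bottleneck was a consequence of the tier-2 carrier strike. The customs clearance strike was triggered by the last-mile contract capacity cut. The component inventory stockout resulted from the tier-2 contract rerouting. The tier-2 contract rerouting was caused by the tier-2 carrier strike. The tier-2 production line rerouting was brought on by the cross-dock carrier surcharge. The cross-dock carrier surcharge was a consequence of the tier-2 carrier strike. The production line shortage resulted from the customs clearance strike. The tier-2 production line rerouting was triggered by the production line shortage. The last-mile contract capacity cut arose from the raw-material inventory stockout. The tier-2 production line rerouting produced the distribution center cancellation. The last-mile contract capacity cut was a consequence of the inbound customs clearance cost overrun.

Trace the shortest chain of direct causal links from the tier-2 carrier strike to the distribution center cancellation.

the tier-2 carrier strike → the cross-dock carrier surcharge → the tier-2 production line rerouting → the distribution center cancellation

the tier-2 carrier strike → the cross-dock carrier surcharge
the cross-dock carrier surcharge → the tier-2 production line rerouting
the tier-2 production line rerouting → the distribution center cancellation
Length: 3 steps.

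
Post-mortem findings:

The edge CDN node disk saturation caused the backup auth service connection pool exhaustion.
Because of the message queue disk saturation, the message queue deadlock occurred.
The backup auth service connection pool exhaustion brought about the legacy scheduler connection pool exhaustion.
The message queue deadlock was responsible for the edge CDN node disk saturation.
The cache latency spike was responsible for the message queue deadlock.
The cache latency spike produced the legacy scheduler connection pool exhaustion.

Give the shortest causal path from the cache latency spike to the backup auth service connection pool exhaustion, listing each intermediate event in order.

the cache latency spike → the message queue deadlock
the message queue deadlock → the edge CDN node disk saturation
the edge CDN node disk saturation → the backup auth service connection pool exhaustion
Length: 3 steps.

the cache latency spike → the message queue deadlock → the edge CDN node disk saturation → the backup auth service connection pool exhaustion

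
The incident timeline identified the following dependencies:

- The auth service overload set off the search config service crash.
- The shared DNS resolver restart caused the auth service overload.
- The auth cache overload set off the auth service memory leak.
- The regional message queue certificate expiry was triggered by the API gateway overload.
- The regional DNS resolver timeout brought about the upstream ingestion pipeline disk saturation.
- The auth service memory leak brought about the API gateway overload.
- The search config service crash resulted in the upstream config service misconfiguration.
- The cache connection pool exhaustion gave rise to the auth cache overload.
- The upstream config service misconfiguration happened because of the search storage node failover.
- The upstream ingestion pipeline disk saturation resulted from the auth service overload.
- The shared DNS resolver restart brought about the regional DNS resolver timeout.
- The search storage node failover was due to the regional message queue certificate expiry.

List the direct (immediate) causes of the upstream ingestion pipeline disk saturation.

the auth service overload, the regional DNS resolver timeout

Upstream contributors include the shared DNS resolver restart, but only the auth service overload, the regional DNS resolver timeout feed directly into the upstream ingestion pipeline disk saturation.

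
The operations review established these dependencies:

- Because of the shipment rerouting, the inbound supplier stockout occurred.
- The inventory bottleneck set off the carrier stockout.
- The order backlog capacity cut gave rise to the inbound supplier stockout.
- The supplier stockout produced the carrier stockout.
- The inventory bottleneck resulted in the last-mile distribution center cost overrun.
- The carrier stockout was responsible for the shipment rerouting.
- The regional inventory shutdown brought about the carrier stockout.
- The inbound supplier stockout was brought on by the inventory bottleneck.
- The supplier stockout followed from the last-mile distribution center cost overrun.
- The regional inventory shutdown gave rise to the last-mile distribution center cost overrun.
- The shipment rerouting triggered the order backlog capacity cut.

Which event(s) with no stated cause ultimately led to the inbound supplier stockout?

Tracing upstream from the inbound supplier stockout: the inbound supplier stockout ← the shipment rerouting ← the carrier stockout ← the regional inventory shutdown.
A separate upstream branch: the inbound supplier stockout ← the inventory bottleneck.
Each of those chain origins has no stated cause.

the inventory bottleneck, the regional inventory shutdown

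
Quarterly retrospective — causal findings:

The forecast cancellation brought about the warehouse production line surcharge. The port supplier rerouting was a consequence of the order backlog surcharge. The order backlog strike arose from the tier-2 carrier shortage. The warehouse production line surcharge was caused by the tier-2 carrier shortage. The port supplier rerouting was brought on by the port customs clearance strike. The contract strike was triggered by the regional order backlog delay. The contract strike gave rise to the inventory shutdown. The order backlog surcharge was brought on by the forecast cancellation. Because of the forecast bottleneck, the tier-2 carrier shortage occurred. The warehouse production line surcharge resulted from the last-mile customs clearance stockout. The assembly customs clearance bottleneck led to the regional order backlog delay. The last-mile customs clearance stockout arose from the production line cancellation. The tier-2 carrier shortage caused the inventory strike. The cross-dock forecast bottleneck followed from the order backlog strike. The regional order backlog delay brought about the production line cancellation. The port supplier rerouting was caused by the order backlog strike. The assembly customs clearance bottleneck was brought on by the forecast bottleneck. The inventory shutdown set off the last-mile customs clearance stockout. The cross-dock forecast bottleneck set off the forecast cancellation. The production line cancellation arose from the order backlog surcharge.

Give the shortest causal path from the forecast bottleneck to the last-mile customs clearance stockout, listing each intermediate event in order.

the forecast bottleneck → the assembly customs clearance bottleneck
the assembly customs clearance bottleneck → the regional order backlog delay
the regional order backlog delay → the production line cancellation
the production line cancellation → the last-mile customs clearance stockout
Length: 4 steps.

the forecast bottleneck → the assembly customs clearance bottleneck → the regional order backlog delay → the production line cancellation → the last-mile customs clearance stockout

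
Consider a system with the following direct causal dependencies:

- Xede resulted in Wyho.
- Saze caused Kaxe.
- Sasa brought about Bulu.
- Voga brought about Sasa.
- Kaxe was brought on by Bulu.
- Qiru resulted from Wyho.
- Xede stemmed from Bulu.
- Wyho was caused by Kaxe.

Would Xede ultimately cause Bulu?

No

Xede leads to Wyho, Qiru; Bulu is not among them.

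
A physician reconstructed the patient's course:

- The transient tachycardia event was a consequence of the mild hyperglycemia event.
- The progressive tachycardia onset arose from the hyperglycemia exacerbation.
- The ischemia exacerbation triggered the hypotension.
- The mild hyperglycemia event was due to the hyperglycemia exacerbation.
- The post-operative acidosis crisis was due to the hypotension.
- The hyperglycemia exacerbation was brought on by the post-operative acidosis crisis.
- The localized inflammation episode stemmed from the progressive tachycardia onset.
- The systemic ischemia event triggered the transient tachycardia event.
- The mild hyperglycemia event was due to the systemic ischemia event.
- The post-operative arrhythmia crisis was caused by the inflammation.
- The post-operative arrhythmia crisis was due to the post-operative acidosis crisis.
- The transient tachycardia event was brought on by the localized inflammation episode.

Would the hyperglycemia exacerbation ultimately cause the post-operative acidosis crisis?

The hyperglycemia exacerbation leads to the progressive tachycardia onset, the localized inflammation episode, the mild hyperglycemia event, the transient tachycardia event; the post-operative acidosis crisis is not among them.

No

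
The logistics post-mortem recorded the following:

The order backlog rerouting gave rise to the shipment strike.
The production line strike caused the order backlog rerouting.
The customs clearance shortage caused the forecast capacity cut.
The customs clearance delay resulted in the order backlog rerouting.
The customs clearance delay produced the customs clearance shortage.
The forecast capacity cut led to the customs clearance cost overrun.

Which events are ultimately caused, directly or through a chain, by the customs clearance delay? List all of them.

Direct effects: the customs clearance shortage, the order backlog rerouting.
2 steps out: the forecast capacity cut, the shipment strike.
3 steps out: the customs clearance cost overrun.
Not reachable from it: the production line strike.

the customs clearance cost overrun, the customs clearance shortage, the forecast capacity cut, the order backlog rerouting, the shipment strike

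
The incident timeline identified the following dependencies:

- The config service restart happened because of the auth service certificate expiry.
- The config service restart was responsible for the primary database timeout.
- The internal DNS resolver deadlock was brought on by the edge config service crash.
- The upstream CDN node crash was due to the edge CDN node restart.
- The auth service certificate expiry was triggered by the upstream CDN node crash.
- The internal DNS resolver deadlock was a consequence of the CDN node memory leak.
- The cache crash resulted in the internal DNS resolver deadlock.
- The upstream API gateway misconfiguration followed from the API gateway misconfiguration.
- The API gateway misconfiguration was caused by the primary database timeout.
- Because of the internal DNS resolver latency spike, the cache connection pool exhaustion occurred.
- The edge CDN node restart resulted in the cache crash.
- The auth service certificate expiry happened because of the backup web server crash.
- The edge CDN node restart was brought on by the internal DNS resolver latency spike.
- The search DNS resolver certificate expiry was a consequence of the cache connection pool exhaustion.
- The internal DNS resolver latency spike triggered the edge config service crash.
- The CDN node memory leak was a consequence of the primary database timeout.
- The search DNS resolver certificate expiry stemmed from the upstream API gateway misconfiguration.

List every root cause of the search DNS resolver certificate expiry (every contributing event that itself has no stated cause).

Tracing upstream from the search DNS resolver certificate expiry: the search DNS resolver certificate expiry ← the cache connection pool exhaustion ← the internal DNS resolver latency spike.
A separate upstream branch: the search DNS resolver certificate expiry ← the upstream API gateway misconfiguration ← the API gateway misconfiguration ← the primary database timeout ← the config service restart ← the auth service certificate expiry ← the backup web server crash.
Each of those chain origins has no stated cause.

the backup web server crash, the internal DNS resolver latency spike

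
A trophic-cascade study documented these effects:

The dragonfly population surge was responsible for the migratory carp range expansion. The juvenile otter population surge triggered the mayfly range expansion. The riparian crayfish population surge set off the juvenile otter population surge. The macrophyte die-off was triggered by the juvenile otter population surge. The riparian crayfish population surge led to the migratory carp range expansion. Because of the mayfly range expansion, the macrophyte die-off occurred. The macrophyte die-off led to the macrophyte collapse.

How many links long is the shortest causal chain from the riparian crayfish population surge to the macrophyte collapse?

3

Shortest chain: the riparian crayfish population surge → the juvenile otter population surge → the macrophyte die-off → the macrophyte collapse.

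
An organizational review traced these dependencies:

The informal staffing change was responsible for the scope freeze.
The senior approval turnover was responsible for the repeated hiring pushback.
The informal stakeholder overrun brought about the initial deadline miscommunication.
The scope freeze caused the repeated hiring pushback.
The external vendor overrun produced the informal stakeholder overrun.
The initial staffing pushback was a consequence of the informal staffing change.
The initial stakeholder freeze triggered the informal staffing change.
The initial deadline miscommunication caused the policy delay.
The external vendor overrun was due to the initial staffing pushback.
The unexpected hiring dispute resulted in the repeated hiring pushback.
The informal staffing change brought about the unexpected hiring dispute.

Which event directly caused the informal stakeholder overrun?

Upstream contributors include the initial stakeholder freeze, the informal staffing change, the initial staffing pushback, but only the external vendor overrun feeds directly into the informal stakeholder overrun.

the external vendor overrun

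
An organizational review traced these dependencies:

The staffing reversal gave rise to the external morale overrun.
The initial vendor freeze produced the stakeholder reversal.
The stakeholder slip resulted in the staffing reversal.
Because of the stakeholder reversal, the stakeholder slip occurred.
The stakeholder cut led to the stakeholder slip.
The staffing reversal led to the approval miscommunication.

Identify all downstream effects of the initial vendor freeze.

Direct effects: the stakeholder reversal.
2 steps out: the stakeholder slip.
3 steps out: the staffing reversal.
4 steps out: the approval miscommunication, the external morale overrun.
Not reachable from it: the stakeholder cut.

the approval miscommunication, the external morale overrun, the staffing reversal, the stakeholder reversal, the stakeholder slip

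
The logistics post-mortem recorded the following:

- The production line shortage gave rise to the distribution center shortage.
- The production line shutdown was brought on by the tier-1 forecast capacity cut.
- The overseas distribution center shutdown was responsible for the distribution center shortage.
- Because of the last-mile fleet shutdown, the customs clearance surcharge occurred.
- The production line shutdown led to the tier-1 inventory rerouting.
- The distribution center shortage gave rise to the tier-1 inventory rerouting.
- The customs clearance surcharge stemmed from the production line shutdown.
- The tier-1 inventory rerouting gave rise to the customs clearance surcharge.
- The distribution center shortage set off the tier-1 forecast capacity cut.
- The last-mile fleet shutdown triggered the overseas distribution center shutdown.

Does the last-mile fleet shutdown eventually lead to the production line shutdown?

Yes

There is a causal chain: the last-mile fleet shutdown → the overseas distribution center shutdown → the distribution center shortage → the tier-1 forecast capacity cut → the production line shutdown.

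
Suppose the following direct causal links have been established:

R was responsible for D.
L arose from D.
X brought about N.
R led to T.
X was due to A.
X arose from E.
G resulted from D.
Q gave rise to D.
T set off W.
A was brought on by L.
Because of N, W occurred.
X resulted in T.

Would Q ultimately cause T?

There is a causal chain: Q → D → L → A → X → T.

Yes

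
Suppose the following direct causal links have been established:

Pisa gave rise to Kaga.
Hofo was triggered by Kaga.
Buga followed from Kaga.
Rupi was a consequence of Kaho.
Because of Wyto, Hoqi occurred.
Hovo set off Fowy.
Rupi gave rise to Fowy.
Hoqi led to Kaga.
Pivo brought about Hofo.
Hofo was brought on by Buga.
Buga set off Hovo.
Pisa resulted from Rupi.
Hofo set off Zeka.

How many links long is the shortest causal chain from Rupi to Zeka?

4

Shortest chain: Rupi → Pisa → Kaga → Hofo → Zeka.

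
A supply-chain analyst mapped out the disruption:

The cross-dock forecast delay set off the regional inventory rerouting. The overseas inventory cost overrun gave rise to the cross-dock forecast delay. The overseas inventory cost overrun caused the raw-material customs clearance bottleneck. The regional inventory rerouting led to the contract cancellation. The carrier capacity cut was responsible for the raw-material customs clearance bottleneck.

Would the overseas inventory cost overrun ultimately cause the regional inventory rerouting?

Yes

There is a causal chain: the overseas inventory cost overrun → the cross-dock forecast delay → the regional inventory rerouting.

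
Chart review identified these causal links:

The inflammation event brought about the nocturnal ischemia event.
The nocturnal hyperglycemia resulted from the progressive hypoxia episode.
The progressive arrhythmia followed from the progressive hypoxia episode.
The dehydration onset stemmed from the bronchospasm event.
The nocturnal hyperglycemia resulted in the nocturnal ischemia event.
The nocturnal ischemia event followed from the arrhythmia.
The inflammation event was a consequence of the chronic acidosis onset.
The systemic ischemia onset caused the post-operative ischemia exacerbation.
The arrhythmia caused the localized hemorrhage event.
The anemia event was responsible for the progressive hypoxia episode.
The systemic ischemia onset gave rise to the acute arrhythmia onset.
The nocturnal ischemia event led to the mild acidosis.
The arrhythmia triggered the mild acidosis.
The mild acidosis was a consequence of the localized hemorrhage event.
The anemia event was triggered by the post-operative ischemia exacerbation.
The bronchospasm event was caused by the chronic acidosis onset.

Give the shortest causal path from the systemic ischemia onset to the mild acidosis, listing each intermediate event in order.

the systemic ischemia onset → the post-operative ischemia exacerbation → the anemia event → the progressive hypoxia episode → the nocturnal hyperglycemia → the nocturnal ischemia event → the mild acidosis

the systemic ischemia onset → the post-operative ischemia exacerbation
the post-operative ischemia exacerbation → the anemia event
the anemia event → the progressive hypoxia episode
the progressive hypoxia episode → the nocturnal hyperglycemia
the nocturnal hyperglycemia → the nocturnal ischemia event
the nocturnal ischemia event → the mild acidosis
Length: 6 steps.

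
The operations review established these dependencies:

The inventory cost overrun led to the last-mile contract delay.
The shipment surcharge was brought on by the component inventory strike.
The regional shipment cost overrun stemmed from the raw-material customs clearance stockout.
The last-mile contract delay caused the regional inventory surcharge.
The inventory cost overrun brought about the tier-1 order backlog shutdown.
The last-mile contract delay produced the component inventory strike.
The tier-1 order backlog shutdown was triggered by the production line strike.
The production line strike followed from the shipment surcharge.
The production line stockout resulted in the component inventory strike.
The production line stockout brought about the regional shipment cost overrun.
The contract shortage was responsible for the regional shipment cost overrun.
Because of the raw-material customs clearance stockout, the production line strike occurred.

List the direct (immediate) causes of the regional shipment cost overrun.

the contract shortage, the production line stockout, the raw-material customs clearance stockout

the contract shortage, the production line stockout, the raw-material customs clearance stockout → the regional shipment cost overrun with nothing further upstream stated.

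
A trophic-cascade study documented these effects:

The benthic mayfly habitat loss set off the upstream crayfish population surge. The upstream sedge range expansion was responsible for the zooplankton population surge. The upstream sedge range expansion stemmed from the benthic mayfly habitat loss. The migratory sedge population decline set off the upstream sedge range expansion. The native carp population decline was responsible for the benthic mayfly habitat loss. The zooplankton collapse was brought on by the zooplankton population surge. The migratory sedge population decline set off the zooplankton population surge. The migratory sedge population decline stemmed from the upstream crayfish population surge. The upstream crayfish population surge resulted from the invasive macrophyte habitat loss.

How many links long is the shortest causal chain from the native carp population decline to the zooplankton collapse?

4

Shortest chain: the native carp population decline → the benthic mayfly habitat loss → the upstream sedge range expansion → the zooplankton population surge → the zooplankton collapse.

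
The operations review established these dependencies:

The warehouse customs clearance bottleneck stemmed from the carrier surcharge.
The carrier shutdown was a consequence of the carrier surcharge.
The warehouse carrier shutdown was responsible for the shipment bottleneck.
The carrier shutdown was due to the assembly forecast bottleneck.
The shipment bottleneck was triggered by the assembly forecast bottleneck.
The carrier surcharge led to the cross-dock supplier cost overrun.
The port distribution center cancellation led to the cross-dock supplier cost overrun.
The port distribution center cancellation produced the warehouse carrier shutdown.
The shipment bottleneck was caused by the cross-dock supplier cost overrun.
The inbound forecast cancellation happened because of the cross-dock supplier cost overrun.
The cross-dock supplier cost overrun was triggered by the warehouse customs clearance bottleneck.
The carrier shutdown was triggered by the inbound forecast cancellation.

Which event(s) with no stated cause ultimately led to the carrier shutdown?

the assembly forecast bottleneck, the carrier surcharge, the port distribution center cancellation

Tracing upstream from the carrier shutdown: the carrier shutdown ← the carrier surcharge.
A separate upstream branch: the carrier shutdown ← the inbound forecast cancellation ← the cross-dock supplier cost overrun ← the port distribution center cancellation.
A separate upstream branch: the carrier shutdown ← the assembly forecast bottleneck.
Each of those chain origins has no stated cause.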